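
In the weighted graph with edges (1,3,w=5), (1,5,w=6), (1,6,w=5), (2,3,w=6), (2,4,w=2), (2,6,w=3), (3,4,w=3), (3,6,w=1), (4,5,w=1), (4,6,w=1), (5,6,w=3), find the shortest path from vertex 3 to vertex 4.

Step 1: Build adjacency list with weights:
  1: 3(w=5), 5(w=6), 6(w=5)
  2: 3(w=6), 4(w=2), 6(w=3)
  3: 1(w=5), 2(w=6), 4(w=3), 6(w=1)
  4: 2(w=2), 3(w=3), 5(w=1), 6(w=1)
  5: 1(w=6), 4(w=1), 6(w=3)
  6: 1(w=5), 2(w=3), 3(w=1), 4(w=1), 5(w=3)

Step 2: Apply Dijkstra's algorithm from vertex 3:
  Visit vertex 3 (distance=0)
    Update dist[1] = 5
    Update dist[2] = 6
    Update dist[4] = 3
    Update dist[6] = 1
  Visit vertex 6 (distance=1)
    Update dist[2] = 4
    Update dist[4] = 2
    Update dist[5] = 4
  Visit vertex 4 (distance=2)
    Update dist[5] = 3

Step 3: Shortest path: 3 -> 6 -> 4
Total weight: 1 + 1 = 2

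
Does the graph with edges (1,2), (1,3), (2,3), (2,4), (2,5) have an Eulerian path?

Step 1: Find the degree of each vertex:
  deg(1) = 2
  deg(2) = 4
  deg(3) = 2
  deg(4) = 1
  deg(5) = 1

Step 2: Count vertices with odd degree:
  Odd-degree vertices: 4, 5 (2 total)

Step 3: Apply Euler's theorem:
  - Eulerian circuit exists iff graph is connected and all vertices have even degree
  - Eulerian path exists iff graph is connected and has 0 or 2 odd-degree vertices

Graph is connected with exactly 2 odd-degree vertices (4, 5).
Eulerian path exists (starting and ending at the odd-degree vertices), but no Eulerian circuit.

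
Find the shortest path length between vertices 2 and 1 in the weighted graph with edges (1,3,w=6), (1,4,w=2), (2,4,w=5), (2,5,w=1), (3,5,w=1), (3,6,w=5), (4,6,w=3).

Step 1: Build adjacency list with weights:
  1: 3(w=6), 4(w=2)
  2: 4(w=5), 5(w=1)
  3: 1(w=6), 5(w=1), 6(w=5)
  4: 1(w=2), 2(w=5), 6(w=3)
  5: 2(w=1), 3(w=1)
  6: 3(w=5), 4(w=3)

Step 2: Apply Dijkstra's algorithm from vertex 2:
  Visit vertex 2 (distance=0)
    Update dist[4] = 5
    Update dist[5] = 1
  Visit vertex 5 (distance=1)
    Update dist[3] = 2
  Visit vertex 3 (distance=2)
    Update dist[1] = 8
    Update dist[6] = 7
  Visit vertex 4 (distance=5)
    Update dist[1] = 7
  Visit vertex 1 (distance=7)

Step 3: Shortest path: 2 -> 4 -> 1
Total weight: 5 + 2 = 7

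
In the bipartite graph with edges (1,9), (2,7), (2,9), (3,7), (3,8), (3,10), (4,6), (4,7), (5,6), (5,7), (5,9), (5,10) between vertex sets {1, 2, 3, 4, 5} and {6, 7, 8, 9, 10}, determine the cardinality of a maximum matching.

Step 1: List the neighbors of each left vertex:
  1: 9
  2: 7, 9
  3: 7, 8, 10
  4: 6, 7
  5: 6, 7, 9, 10

Step 2: Greedily match left vertices, then look for augmenting paths:
  Match 1 -- 9
  Match 2 -- 7
  Match 3 -- 8
  Match 4 -- 6
  Match 5 -- 10
  No augmenting path remains.

Step 3: Verify this is maximum:
  Matching size 5 = min(|L|, |R|) = min(5, 5), which is an upper bound, so this matching is maximum.

Maximum matching: {(1,9), (2,7), (3,8), (4,6), (5,10)}
Size: 5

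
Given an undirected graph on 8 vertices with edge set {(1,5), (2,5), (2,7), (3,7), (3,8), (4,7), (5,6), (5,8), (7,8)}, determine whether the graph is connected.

Step 1: Build adjacency list from edges:
  1: 5
  2: 5, 7
  3: 7, 8
  4: 7
  5: 1, 2, 6, 8
  6: 5
  7: 2, 3, 4, 8
  8: 3, 5, 7

Step 2: Run BFS/DFS from vertex 1:
  Visited: {1, 5, 2, 6, 8, 7, 3, 4}
  Reached 8 of 8 vertices

Step 3: All 8 vertices reached from vertex 1, so the graph is connected.
Answer: Yes, the graph is connected.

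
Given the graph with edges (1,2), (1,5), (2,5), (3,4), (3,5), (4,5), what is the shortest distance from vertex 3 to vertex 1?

Step 1: Build adjacency list:
  1: 2, 5
  2: 1, 5
  3: 4, 5
  4: 3, 5
  5: 1, 2, 3, 4

Step 2: BFS from vertex 3 to find shortest path to 1:
  vertex 4 reached at distance 1
  vertex 5 reached at distance 1
  vertex 1 reached at distance 2

Step 3: Shortest path: 3 -> 5 -> 1
Path length: 2 edges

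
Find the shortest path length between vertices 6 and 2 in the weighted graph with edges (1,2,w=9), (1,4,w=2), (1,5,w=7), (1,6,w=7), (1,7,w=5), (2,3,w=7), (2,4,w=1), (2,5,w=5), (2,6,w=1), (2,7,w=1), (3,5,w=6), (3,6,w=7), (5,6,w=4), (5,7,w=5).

Step 1: Build adjacency list with weights:
  1: 2(w=9), 4(w=2), 5(w=7), 6(w=7), 7(w=5)
  2: 1(w=9), 3(w=7), 4(w=1), 5(w=5), 6(w=1), 7(w=1)
  3: 2(w=7), 5(w=6), 6(w=7)
  4: 1(w=2), 2(w=1)
  5: 1(w=7), 2(w=5), 3(w=6), 6(w=4), 7(w=5)
  6: 1(w=7), 2(w=1), 3(w=7), 5(w=4)
  7: 1(w=5), 2(w=1), 5(w=5)

Step 2: Apply Dijkstra's algorithm from vertex 6:
  Visit vertex 6 (distance=0)
    Update dist[1] = 7
    Update dist[2] = 1
    Update dist[3] = 7
    Update dist[5] = 4
  Visit vertex 2 (distance=1)
    Update dist[4] = 2
    Update dist[7] = 2

Step 3: Shortest path: 6 -> 2
Total weight: 1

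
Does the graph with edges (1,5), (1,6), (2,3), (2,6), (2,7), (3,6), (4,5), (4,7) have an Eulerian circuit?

Step 1: Find the degree of each vertex:
  deg(1) = 2
  deg(2) = 3
  deg(3) = 2
  deg(4) = 2
  deg(5) = 2
  deg(6) = 3
  deg(7) = 2

Step 2: Count vertices with odd degree:
  Odd-degree vertices: 2, 6 (2 total)

Step 3: Apply Euler's theorem:
  - Eulerian circuit exists iff graph is connected and all vertices have even degree
  - Eulerian path exists iff graph is connected and has 0 or 2 odd-degree vertices

Graph is connected with exactly 2 odd-degree vertices (2, 6).
Eulerian path exists (starting and ending at the odd-degree vertices), but no Eulerian circuit.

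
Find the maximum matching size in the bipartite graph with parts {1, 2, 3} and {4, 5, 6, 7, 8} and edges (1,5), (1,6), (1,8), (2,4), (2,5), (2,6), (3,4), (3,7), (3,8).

Step 1: List the neighbors of each left vertex:
  1: 5, 6, 8
  2: 4, 5, 6
  3: 4, 7, 8

Step 2: Greedily match left vertices, then look for augmenting paths:
  Match 1 -- 5
  Match 2 -- 4
  Match 3 -- 7
  No augmenting path remains.

Step 3: Verify this is maximum:
  Matching size 3 = min(|L|, |R|) = min(3, 5), which is an upper bound, so this matching is maximum.

Maximum matching: {(1,5), (2,4), (3,7)}
Size: 3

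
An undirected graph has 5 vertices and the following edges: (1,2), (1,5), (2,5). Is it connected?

Step 1: Build adjacency list from edges:
  1: 2, 5
  2: 1, 5
  3: (none)
  4: (none)
  5: 1, 2

Step 2: Run BFS/DFS from vertex 1:
  Visited: {1, 2, 5}
  Reached 3 of 5 vertices

Step 3: Only 3 of 5 vertices reached. Graph is disconnected.
Connected components: {1, 2, 5}, {3}, {4}
Answer: No, the graph is not connected (3 components).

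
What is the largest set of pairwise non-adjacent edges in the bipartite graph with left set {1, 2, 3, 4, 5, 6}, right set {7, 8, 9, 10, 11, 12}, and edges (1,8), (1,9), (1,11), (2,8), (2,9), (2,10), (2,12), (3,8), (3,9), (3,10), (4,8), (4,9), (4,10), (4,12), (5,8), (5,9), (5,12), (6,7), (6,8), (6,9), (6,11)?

Step 1: List the neighbors of each left vertex:
  1: 8, 9, 11
  2: 8, 9, 10, 12
  3: 8, 9, 10
  4: 8, 9, 10, 12
  5: 8, 9, 12
  6: 7, 8, 9, 11

Step 2: Greedily match left vertices, then look for augmenting paths:
  Match 1 -- 11
  Match 2 -- 9
  Match 3 -- 10
  Match 4 -- 12
  Match 5 -- 8
  Match 6 -- 7
  No augmenting path remains.

Step 3: Verify this is maximum:
  Matching size 6 = min(|L|, |R|) = min(6, 6), which is an upper bound, so this matching is maximum.

Maximum matching: {(1,11), (2,9), (3,10), (4,12), (5,8), (6,7)}
Size: 6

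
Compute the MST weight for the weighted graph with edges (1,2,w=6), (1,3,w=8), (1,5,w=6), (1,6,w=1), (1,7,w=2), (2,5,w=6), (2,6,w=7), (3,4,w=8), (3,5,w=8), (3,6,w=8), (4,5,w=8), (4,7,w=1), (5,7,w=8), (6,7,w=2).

Apply Kruskal's algorithm (sort edges by weight, add if no cycle):

Sorted edges by weight:
  (1,6) w=1
  (4,7) w=1
  (1,7) w=2
  (6,7) w=2
  (1,2) w=6
  (1,5) w=6
  (2,5) w=6
  (2,6) w=7
  (1,3) w=8
  (3,5) w=8
  (3,4) w=8
  (3,6) w=8
  (4,5) w=8
  (5,7) w=8

Add edge (1,6) w=1 -- no cycle. Running total: 1
Add edge (4,7) w=1 -- no cycle. Running total: 2
Add edge (1,7) w=2 -- no cycle. Running total: 4
Skip edge (6,7) w=2 -- would create cycle
Add edge (1,2) w=6 -- no cycle. Running total: 10
Add edge (1,5) w=6 -- no cycle. Running total: 16
Skip edge (2,5) w=6 -- would create cycle
Skip edge (2,6) w=7 -- would create cycle
Add edge (1,3) w=8 -- no cycle. Running total: 24

MST edges: (1,6,w=1), (4,7,w=1), (1,7,w=2), (1,2,w=6), (1,5,w=6), (1,3,w=8)
Total MST weight: 1 + 1 + 2 + 6 + 6 + 8 = 24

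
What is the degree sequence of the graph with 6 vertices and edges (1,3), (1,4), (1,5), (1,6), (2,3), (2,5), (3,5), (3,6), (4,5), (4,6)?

Step 1: Count edges incident to each vertex:
  deg(1) = 4 (neighbors: 3, 4, 5, 6)
  deg(2) = 2 (neighbors: 3, 5)
  deg(3) = 4 (neighbors: 1, 2, 5, 6)
  deg(4) = 3 (neighbors: 1, 5, 6)
  deg(5) = 4 (neighbors: 1, 2, 3, 4)
  deg(6) = 3 (neighbors: 1, 3, 4)

Step 2: Sort degrees in non-increasing order:
  Degrees: [4, 2, 4, 3, 4, 3] -> sorted: [4, 4, 4, 3, 3, 2]

Degree sequence: [4, 4, 4, 3, 3, 2]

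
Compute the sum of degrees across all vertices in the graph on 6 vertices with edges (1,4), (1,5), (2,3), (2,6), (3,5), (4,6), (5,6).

Step 1: Count edges incident to each vertex:
  deg(1) = 2 (neighbors: 4, 5)
  deg(2) = 2 (neighbors: 3, 6)
  deg(3) = 2 (neighbors: 2, 5)
  deg(4) = 2 (neighbors: 1, 6)
  deg(5) = 3 (neighbors: 1, 3, 6)
  deg(6) = 3 (neighbors: 2, 4, 5)

Step 2: Sum all degrees:
  2 + 2 + 2 + 2 + 3 + 3 = 14

Verification: sum of degrees = 2 * |E| = 2 * 7 = 14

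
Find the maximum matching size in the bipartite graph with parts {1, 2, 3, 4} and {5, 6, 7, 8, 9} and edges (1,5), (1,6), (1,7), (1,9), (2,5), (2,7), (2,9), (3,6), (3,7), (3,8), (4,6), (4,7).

Step 1: List the neighbors of each left vertex:
  1: 5, 6, 7, 9
  2: 5, 7, 9
  3: 6, 7, 8
  4: 6, 7

Step 2: Greedily match left vertices, then look for augmenting paths:
  Match 1 -- 5
  Match 2 -- 7
  Match 3 -- 8
  Match 4 -- 6
  No augmenting path remains.

Step 3: Verify this is maximum:
  Matching size 4 = min(|L|, |R|) = min(4, 5), which is an upper bound, so this matching is maximum.

Maximum matching: {(1,5), (2,7), (3,8), (4,6)}
Size: 4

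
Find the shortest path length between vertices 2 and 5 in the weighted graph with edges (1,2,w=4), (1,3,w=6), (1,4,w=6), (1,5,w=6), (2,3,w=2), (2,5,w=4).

Step 1: Build adjacency list with weights:
  1: 2(w=4), 3(w=6), 4(w=6), 5(w=6)
  2: 1(w=4), 3(w=2), 5(w=4)
  3: 1(w=6), 2(w=2)
  4: 1(w=6)
  5: 1(w=6), 2(w=4)

Step 2: Apply Dijkstra's algorithm from vertex 2:
  Visit vertex 2 (distance=0)
    Update dist[1] = 4
    Update dist[3] = 2
    Update dist[5] = 4
  Visit vertex 3 (distance=2)
  Visit vertex 1 (distance=4)
    Update dist[4] = 10
  Visit vertex 5 (distance=4)

Step 3: Shortest path: 2 -> 5
Total weight: 4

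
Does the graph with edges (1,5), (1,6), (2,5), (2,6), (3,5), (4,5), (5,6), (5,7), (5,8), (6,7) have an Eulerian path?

Step 1: Find the degree of each vertex:
  deg(1) = 2
  deg(2) = 2
  deg(3) = 1
  deg(4) = 1
  deg(5) = 7
  deg(6) = 4
  deg(7) = 2
  deg(8) = 1

Step 2: Count vertices with odd degree:
  Odd-degree vertices: 3, 4, 5, 8 (4 total)

Step 3: Apply Euler's theorem:
  - Eulerian circuit exists iff graph is connected and all vertices have even degree
  - Eulerian path exists iff graph is connected and has 0 or 2 odd-degree vertices

Graph has 4 odd-degree vertices (need 0 or 2).
Neither Eulerian path nor Eulerian circuit exists.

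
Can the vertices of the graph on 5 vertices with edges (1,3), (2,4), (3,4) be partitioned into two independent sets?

Step 1: Attempt 2-coloring using BFS:
  Start at vertex 1, assign color 0
  Color vertex 3 with color 1 (neighbor of 1)
  Color vertex 4 with color 0 (neighbor of 3)
  Color vertex 2 with color 1 (neighbor of 4)
  Start new component at vertex 5, assign color 0

Step 2: 2-coloring succeeded. No conflicts found.
  Set A (color 0): {1, 4, 5}
  Set B (color 1): {2, 3}

The graph is bipartite with partition {1, 4, 5}, {2, 3}.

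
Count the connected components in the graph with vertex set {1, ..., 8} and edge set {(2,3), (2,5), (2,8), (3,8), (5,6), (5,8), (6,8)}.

Step 1: Build adjacency list from edges:
  1: (none)
  2: 3, 5, 8
  3: 2, 8
  4: (none)
  5: 2, 6, 8
  6: 5, 8
  7: (none)
  8: 2, 3, 5, 6

Step 2: Run BFS/DFS from vertex 1:
  Visited: {1}
  Reached 1 of 8 vertices

Step 3: Only 1 of 8 vertices reached. Graph is disconnected.
Connected components: {1}, {2, 3, 5, 6, 8}, {4}, {7}
Number of connected components: 4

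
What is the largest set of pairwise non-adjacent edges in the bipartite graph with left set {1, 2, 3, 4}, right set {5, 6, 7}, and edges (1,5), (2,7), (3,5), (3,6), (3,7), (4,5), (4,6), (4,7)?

Step 1: List the neighbors of each left vertex:
  1: 5
  2: 7
  3: 5, 6, 7
  4: 5, 6, 7

Step 2: Greedily match left vertices, then look for augmenting paths:
  Match 1 -- 5
  Match 2 -- 7
  Match 3 -- 6
  No augmenting path remains.

Step 3: Verify this is maximum:
  Matching size 3 = min(|L|, |R|) = min(4, 3), which is an upper bound, so this matching is maximum.

Maximum matching: {(1,5), (2,7), (3,6)}
Size: 3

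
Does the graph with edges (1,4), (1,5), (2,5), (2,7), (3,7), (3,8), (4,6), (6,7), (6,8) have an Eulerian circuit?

Step 1: Find the degree of each vertex:
  deg(1) = 2
  deg(2) = 2
  deg(3) = 2
  deg(4) = 2
  deg(5) = 2
  deg(6) = 3
  deg(7) = 3
  deg(8) = 2

Step 2: Count vertices with odd degree:
  Odd-degree vertices: 6, 7 (2 total)

Step 3: Apply Euler's theorem:
  - Eulerian circuit exists iff graph is connected and all vertices have even degree
  - Eulerian path exists iff graph is connected and has 0 or 2 odd-degree vertices

Graph is connected with exactly 2 odd-degree vertices (6, 7).
Eulerian path exists (starting and ending at the odd-degree vertices), but no Eulerian circuit.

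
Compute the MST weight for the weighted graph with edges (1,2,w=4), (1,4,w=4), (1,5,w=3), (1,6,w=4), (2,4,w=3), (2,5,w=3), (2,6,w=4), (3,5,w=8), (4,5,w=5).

Apply Kruskal's algorithm (sort edges by weight, add if no cycle):

Sorted edges by weight:
  (1,5) w=3
  (2,5) w=3
  (2,4) w=3
  (1,4) w=4
  (1,2) w=4
  (1,6) w=4
  (2,6) w=4
  (4,5) w=5
  (3,5) w=8

Add edge (1,5) w=3 -- no cycle. Running total: 3
Add edge (2,5) w=3 -- no cycle. Running total: 6
Add edge (2,4) w=3 -- no cycle. Running total: 9
Skip edge (1,4) w=4 -- would create cycle
Skip edge (1,2) w=4 -- would create cycle
Add edge (1,6) w=4 -- no cycle. Running total: 13
Skip edge (2,6) w=4 -- would create cycle
Skip edge (4,5) w=5 -- would create cycle
Add edge (3,5) w=8 -- no cycle. Running total: 21

MST edges: (1,5,w=3), (2,5,w=3), (2,4,w=3), (1,6,w=4), (3,5,w=8)
Total MST weight: 3 + 3 + 3 + 4 + 8 = 21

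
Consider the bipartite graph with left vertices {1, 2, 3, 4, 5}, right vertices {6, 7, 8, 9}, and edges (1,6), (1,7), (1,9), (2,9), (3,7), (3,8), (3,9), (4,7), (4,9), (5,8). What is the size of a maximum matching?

Step 1: List the neighbors of each left vertex:
  1: 6, 7, 9
  2: 9
  3: 7, 8, 9
  4: 7, 9
  5: 8

Step 2: Greedily match left vertices, then look for augmenting paths:
  Match 1 -- 6
  Match 2 -- 9
  Match 3 -- 7
  Match 5 -- 8
  No augmenting path remains.

Step 3: Verify this is maximum:
  Matching size 4 = min(|L|, |R|) = min(5, 4), which is an upper bound, so this matching is maximum.

Maximum matching: {(1,6), (2,9), (3,7), (5,8)}
Size: 4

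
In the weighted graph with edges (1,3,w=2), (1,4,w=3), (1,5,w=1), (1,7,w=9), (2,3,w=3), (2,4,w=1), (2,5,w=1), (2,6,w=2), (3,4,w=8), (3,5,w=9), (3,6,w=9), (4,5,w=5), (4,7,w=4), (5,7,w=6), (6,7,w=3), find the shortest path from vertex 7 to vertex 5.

Step 1: Build adjacency list with weights:
  1: 3(w=2), 4(w=3), 5(w=1), 7(w=9)
  2: 3(w=3), 4(w=1), 5(w=1), 6(w=2)
  3: 1(w=2), 2(w=3), 4(w=8), 5(w=9), 6(w=9)
  4: 1(w=3), 2(w=1), 3(w=8), 5(w=5), 7(w=4)
  5: 1(w=1), 2(w=1), 3(w=9), 4(w=5), 7(w=6)
  6: 2(w=2), 3(w=9), 7(w=3)
  7: 1(w=9), 4(w=4), 5(w=6), 6(w=3)

Step 2: Apply Dijkstra's algorithm from vertex 7:
  Visit vertex 7 (distance=0)
    Update dist[1] = 9
    Update dist[4] = 4
    Update dist[5] = 6
    Update dist[6] = 3
  Visit vertex 6 (distance=3)
    Update dist[2] = 5
    Update dist[3] = 12
  Visit vertex 4 (distance=4)
    Update dist[1] = 7
  Visit vertex 2 (distance=5)
    Update dist[3] = 8
  Visit vertex 5 (distance=6)

Step 3: Shortest path: 7 -> 5
Total weight: 6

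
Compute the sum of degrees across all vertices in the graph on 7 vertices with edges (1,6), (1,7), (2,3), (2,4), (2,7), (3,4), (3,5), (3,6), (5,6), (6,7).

Step 1: Count edges incident to each vertex:
  deg(1) = 2 (neighbors: 6, 7)
  deg(2) = 3 (neighbors: 3, 4, 7)
  deg(3) = 4 (neighbors: 2, 4, 5, 6)
  deg(4) = 2 (neighbors: 2, 3)
  deg(5) = 2 (neighbors: 3, 6)
  deg(6) = 4 (neighbors: 1, 3, 5, 7)
  deg(7) = 3 (neighbors: 1, 2, 6)

Step 2: Sum all degrees:
  2 + 3 + 4 + 2 + 2 + 4 + 3 = 20

Verification: sum of degrees = 2 * |E| = 2 * 10 = 20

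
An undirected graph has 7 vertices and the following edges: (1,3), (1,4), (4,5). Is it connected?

Step 1: Build adjacency list from edges:
  1: 3, 4
  2: (none)
  3: 1
  4: 1, 5
  5: 4
  6: (none)
  7: (none)

Step 2: Run BFS/DFS from vertex 1:
  Visited: {1, 3, 4, 5}
  Reached 4 of 7 vertices

Step 3: Only 4 of 7 vertices reached. Graph is disconnected.
Connected components: {1, 3, 4, 5}, {2}, {6}, {7}
Answer: No, the graph is not connected (4 components).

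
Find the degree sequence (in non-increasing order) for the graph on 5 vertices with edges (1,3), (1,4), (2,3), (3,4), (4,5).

Step 1: Count edges incident to each vertex:
  deg(1) = 2 (neighbors: 3, 4)
  deg(2) = 1 (neighbors: 3)
  deg(3) = 3 (neighbors: 1, 2, 4)
  deg(4) = 3 (neighbors: 1, 3, 5)
  deg(5) = 1 (neighbors: 4)

Step 2: Sort degrees in non-increasing order:
  Degrees: [2, 1, 3, 3, 1] -> sorted: [3, 3, 2, 1, 1]

Degree sequence: [3, 3, 2, 1, 1]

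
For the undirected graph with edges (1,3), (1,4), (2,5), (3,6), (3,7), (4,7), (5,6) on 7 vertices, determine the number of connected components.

Step 1: Build adjacency list from edges:
  1: 3, 4
  2: 5
  3: 1, 6, 7
  4: 1, 7
  5: 2, 6
  6: 3, 5
  7: 3, 4

Step 2: Run BFS/DFS from vertex 1:
  Visited: {1, 3, 4, 6, 7, 5, 2}
  Reached 7 of 7 vertices

Step 3: All 7 vertices reached from vertex 1, so the graph is connected.
Number of connected components: 1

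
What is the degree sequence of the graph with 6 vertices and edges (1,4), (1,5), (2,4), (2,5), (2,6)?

Step 1: Count edges incident to each vertex:
  deg(1) = 2 (neighbors: 4, 5)
  deg(2) = 3 (neighbors: 4, 5, 6)
  deg(3) = 0 (neighbors: none)
  deg(4) = 2 (neighbors: 1, 2)
  deg(5) = 2 (neighbors: 1, 2)
  deg(6) = 1 (neighbors: 2)

Step 2: Sort degrees in non-increasing order:
  Degrees: [2, 3, 0, 2, 2, 1] -> sorted: [3, 2, 2, 2, 1, 0]

Degree sequence: [3, 2, 2, 2, 1, 0]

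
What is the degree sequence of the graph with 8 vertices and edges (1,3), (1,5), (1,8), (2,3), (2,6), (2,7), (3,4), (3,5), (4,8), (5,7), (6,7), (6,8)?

Step 1: Count edges incident to each vertex:
  deg(1) = 3 (neighbors: 3, 5, 8)
  deg(2) = 3 (neighbors: 3, 6, 7)
  deg(3) = 4 (neighbors: 1, 2, 4, 5)
  deg(4) = 2 (neighbors: 3, 8)
  deg(5) = 3 (neighbors: 1, 3, 7)
  deg(6) = 3 (neighbors: 2, 7, 8)
  deg(7) = 3 (neighbors: 2, 5, 6)
  deg(8) = 3 (neighbors: 1, 4, 6)

Step 2: Sort degrees in non-increasing order:
  Degrees: [3, 3, 4, 2, 3, 3, 3, 3] -> sorted: [4, 3, 3, 3, 3, 3, 3, 2]

Degree sequence: [4, 3, 3, 3, 3, 3, 3, 2]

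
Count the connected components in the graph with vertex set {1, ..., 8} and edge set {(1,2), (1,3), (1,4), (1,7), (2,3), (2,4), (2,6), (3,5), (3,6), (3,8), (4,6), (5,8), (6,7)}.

Step 1: Build adjacency list from edges:
  1: 2, 3, 4, 7
  2: 1, 3, 4, 6
  3: 1, 2, 5, 6, 8
  4: 1, 2, 6
  5: 3, 8
  6: 2, 3, 4, 7
  7: 1, 6
  8: 3, 5

Step 2: Run BFS/DFS from vertex 1:
  Visited: {1, 2, 3, 4, 7, 6, 5, 8}
  Reached 8 of 8 vertices

Step 3: All 8 vertices reached from vertex 1, so the graph is connected.
Number of connected components: 1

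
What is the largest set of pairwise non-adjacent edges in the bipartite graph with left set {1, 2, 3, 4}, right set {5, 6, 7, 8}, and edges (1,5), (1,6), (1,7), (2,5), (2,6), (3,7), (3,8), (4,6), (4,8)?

Step 1: List the neighbors of each left vertex:
  1: 5, 6, 7
  2: 5, 6
  3: 7, 8
  4: 6, 8

Step 2: Greedily match left vertices, then look for augmenting paths:
  Match 1 -- 5
  Match 2 -- 6
  Match 3 -- 7
  Match 4 -- 8
  No augmenting path remains.

Step 3: Verify this is maximum:
  Matching size 4 = min(|L|, |R|) = min(4, 4), which is an upper bound, so this matching is maximum.

Maximum matching: {(1,5), (2,6), (3,7), (4,8)}
Size: 4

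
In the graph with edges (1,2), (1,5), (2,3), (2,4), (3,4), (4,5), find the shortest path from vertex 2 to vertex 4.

Step 1: Build adjacency list:
  1: 2, 5
  2: 1, 3, 4
  3: 2, 4
  4: 2, 3, 5
  5: 1, 4

Step 2: BFS from vertex 2 to find shortest path to 4:
  vertex 1 reached at distance 1
  vertex 3 reached at distance 1
  vertex 4 reached at distance 1

Step 3: Shortest path: 2 -> 4
Path length: 1 edge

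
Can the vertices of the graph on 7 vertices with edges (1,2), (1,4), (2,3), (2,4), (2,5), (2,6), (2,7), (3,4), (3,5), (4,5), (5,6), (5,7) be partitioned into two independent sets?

Step 1: Attempt 2-coloring using BFS:
  Start at vertex 1, assign color 0
  Color vertex 2 with color 1 (neighbor of 1)
  Color vertex 4 with color 1 (neighbor of 1)
  Color vertex 3 with color 0 (neighbor of 2)

Step 2: Conflict found! Vertices 2 and 4 are adjacent but have the same color.
This means the graph contains an odd cycle.

The graph is NOT bipartite.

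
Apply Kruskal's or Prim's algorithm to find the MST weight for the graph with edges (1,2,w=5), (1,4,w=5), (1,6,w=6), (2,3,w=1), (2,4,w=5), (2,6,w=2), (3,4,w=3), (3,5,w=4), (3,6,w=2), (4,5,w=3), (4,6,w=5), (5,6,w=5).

Apply Kruskal's algorithm (sort edges by weight, add if no cycle):

Sorted edges by weight:
  (2,3) w=1
  (2,6) w=2
  (3,6) w=2
  (3,4) w=3
  (4,5) w=3
  (3,5) w=4
  (1,4) w=5
  (1,2) w=5
  (2,4) w=5
  (4,6) w=5
  (5,6) w=5
  (1,6) w=6

Add edge (2,3) w=1 -- no cycle. Running total: 1
Add edge (2,6) w=2 -- no cycle. Running total: 3
Skip edge (3,6) w=2 -- would create cycle
Add edge (3,4) w=3 -- no cycle. Running total: 6
Add edge (4,5) w=3 -- no cycle. Running total: 9
Skip edge (3,5) w=4 -- would create cycle
Add edge (1,4) w=5 -- no cycle. Running total: 14

MST edges: (2,3,w=1), (2,6,w=2), (3,4,w=3), (4,5,w=3), (1,4,w=5)
Total MST weight: 1 + 2 + 3 + 3 + 5 = 14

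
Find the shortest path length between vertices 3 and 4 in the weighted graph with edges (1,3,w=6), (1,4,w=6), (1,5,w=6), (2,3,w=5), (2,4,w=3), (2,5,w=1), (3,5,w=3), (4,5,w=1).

Step 1: Build adjacency list with weights:
  1: 3(w=6), 4(w=6), 5(w=6)
  2: 3(w=5), 4(w=3), 5(w=1)
  3: 1(w=6), 2(w=5), 5(w=3)
  4: 1(w=6), 2(w=3), 5(w=1)
  5: 1(w=6), 2(w=1), 3(w=3), 4(w=1)

Step 2: Apply Dijkstra's algorithm from vertex 3:
  Visit vertex 3 (distance=0)
    Update dist[1] = 6
    Update dist[2] = 5
    Update dist[5] = 3
  Visit vertex 5 (distance=3)
    Update dist[2] = 4
    Update dist[4] = 4
  Visit vertex 2 (distance=4)
  Visit vertex 4 (distance=4)

Step 3: Shortest path: 3 -> 5 -> 4
Total weight: 3 + 1 = 4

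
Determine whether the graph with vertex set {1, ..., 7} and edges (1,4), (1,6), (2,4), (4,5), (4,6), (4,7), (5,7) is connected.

Step 1: Build adjacency list from edges:
  1: 4, 6
  2: 4
  3: (none)
  4: 1, 2, 5, 6, 7
  5: 4, 7
  6: 1, 4
  7: 4, 5

Step 2: Run BFS/DFS from vertex 1:
  Visited: {1, 4, 6, 2, 5, 7}
  Reached 6 of 7 vertices

Step 3: Only 6 of 7 vertices reached. Graph is disconnected.
Connected components: {1, 2, 4, 5, 6, 7}, {3}
Answer: No, the graph is not connected (2 components).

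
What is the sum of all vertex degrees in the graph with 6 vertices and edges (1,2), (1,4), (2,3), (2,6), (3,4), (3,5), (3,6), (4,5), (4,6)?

Step 1: Count edges incident to each vertex:
  deg(1) = 2 (neighbors: 2, 4)
  deg(2) = 3 (neighbors: 1, 3, 6)
  deg(3) = 4 (neighbors: 2, 4, 5, 6)
  deg(4) = 4 (neighbors: 1, 3, 5, 6)
  deg(5) = 2 (neighbors: 3, 4)
  deg(6) = 3 (neighbors: 2, 3, 4)

Step 2: Sum all degrees:
  2 + 3 + 4 + 4 + 2 + 3 = 18

Verification: sum of degrees = 2 * |E| = 2 * 9 = 18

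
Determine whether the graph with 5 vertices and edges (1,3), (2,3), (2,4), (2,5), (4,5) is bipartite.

Step 1: Attempt 2-coloring using BFS:
  Start at vertex 1, assign color 0
  Color vertex 3 with color 1 (neighbor of 1)
  Color vertex 2 with color 0 (neighbor of 3)
  Color vertex 4 with color 1 (neighbor of 2)
  Color vertex 5 with color 1 (neighbor of 2)

Step 2: Conflict found! Vertices 4 and 5 are adjacent but have the same color.
This means the graph contains an odd cycle.

The graph is NOT bipartite.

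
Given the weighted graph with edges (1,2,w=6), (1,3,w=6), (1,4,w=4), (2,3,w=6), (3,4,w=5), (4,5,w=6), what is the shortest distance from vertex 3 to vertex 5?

Step 1: Build adjacency list with weights:
  1: 2(w=6), 3(w=6), 4(w=4)
  2: 1(w=6), 3(w=6)
  3: 1(w=6), 2(w=6), 4(w=5)
  4: 1(w=4), 3(w=5), 5(w=6)
  5: 4(w=6)

Step 2: Apply Dijkstra's algorithm from vertex 3:
  Visit vertex 3 (distance=0)
    Update dist[1] = 6
    Update dist[2] = 6
    Update dist[4] = 5
  Visit vertex 4 (distance=5)
    Update dist[5] = 11
  Visit vertex 1 (distance=6)
  Visit vertex 2 (distance=6)
  Visit vertex 5 (distance=11)

Step 3: Shortest path: 3 -> 4 -> 5
Total weight: 5 + 6 = 11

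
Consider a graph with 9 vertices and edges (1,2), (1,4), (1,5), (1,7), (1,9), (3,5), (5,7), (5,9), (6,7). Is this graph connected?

Step 1: Build adjacency list from edges:
  1: 2, 4, 5, 7, 9
  2: 1
  3: 5
  4: 1
  5: 1, 3, 7, 9
  6: 7
  7: 1, 5, 6
  8: (none)
  9: 1, 5

Step 2: Run BFS/DFS from vertex 1:
  Visited: {1, 2, 4, 5, 7, 9, 3, 6}
  Reached 8 of 9 vertices

Step 3: Only 8 of 9 vertices reached. Graph is disconnected.
Connected components: {1, 2, 3, 4, 5, 6, 7, 9}, {8}
Answer: No, the graph is not connected (2 components).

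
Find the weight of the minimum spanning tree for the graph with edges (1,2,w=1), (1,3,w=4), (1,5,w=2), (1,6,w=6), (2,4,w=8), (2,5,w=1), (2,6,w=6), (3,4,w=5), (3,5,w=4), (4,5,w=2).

Apply Kruskal's algorithm (sort edges by weight, add if no cycle):

Sorted edges by weight:
  (1,2) w=1
  (2,5) w=1
  (1,5) w=2
  (4,5) w=2
  (1,3) w=4
  (3,5) w=4
  (3,4) w=5
  (1,6) w=6
  (2,6) w=6
  (2,4) w=8

Add edge (1,2) w=1 -- no cycle. Running total: 1
Add edge (2,5) w=1 -- no cycle. Running total: 2
Skip edge (1,5) w=2 -- would create cycle
Add edge (4,5) w=2 -- no cycle. Running total: 4
Add edge (1,3) w=4 -- no cycle. Running total: 8
Skip edge (3,5) w=4 -- would create cycle
Skip edge (3,4) w=5 -- would create cycle
Add edge (1,6) w=6 -- no cycle. Running total: 14

MST edges: (1,2,w=1), (2,5,w=1), (4,5,w=2), (1,3,w=4), (1,6,w=6)
Total MST weight: 1 + 1 + 2 + 4 + 6 = 14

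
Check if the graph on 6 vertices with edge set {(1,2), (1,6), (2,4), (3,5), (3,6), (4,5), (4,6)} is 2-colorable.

Step 1: Attempt 2-coloring using BFS:
  Start at vertex 1, assign color 0
  Color vertex 2 with color 1 (neighbor of 1)
  Color vertex 6 with color 1 (neighbor of 1)
  Color vertex 4 with color 0 (neighbor of 2)
  Color vertex 3 with color 0 (neighbor of 6)
  Color vertex 5 with color 1 (neighbor of 4)

Step 2: 2-coloring succeeded. No conflicts found.
  Set A (color 0): {1, 3, 4}
  Set B (color 1): {2, 5, 6}

The graph is bipartite with partition {1, 3, 4}, {2, 5, 6}.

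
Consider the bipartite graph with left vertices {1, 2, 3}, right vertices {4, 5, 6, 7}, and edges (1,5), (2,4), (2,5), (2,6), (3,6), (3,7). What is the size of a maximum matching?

Step 1: List the neighbors of each left vertex:
  1: 5
  2: 4, 5, 6
  3: 6, 7

Step 2: Greedily match left vertices, then look for augmenting paths:
  Match 1 -- 5
  Match 2 -- 4
  Match 3 -- 6
  No augmenting path remains.

Step 3: Verify this is maximum:
  Matching size 3 = min(|L|, |R|) = min(3, 4), which is an upper bound, so this matching is maximum.

Maximum matching: {(1,5), (2,4), (3,6)}
Size: 3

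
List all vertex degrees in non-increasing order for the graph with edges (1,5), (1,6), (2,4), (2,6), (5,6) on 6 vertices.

Step 1: Count edges incident to each vertex:
  deg(1) = 2 (neighbors: 5, 6)
  deg(2) = 2 (neighbors: 4, 6)
  deg(3) = 0 (neighbors: none)
  deg(4) = 1 (neighbors: 2)
  deg(5) = 2 (neighbors: 1, 6)
  deg(6) = 3 (neighbors: 1, 2, 5)

Step 2: Sort degrees in non-increasing order:
  Degrees: [2, 2, 0, 1, 2, 3] -> sorted: [3, 2, 2, 2, 1, 0]

Degree sequence: [3, 2, 2, 2, 1, 0]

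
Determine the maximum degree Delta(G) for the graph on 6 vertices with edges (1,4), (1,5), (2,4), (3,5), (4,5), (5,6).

Step 1: Count edges incident to each vertex:
  deg(1) = 2 (neighbors: 4, 5)
  deg(2) = 1 (neighbors: 4)
  deg(3) = 1 (neighbors: 5)
  deg(4) = 3 (neighbors: 1, 2, 5)
  deg(5) = 4 (neighbors: 1, 3, 4, 6)
  deg(6) = 1 (neighbors: 5)

Step 2: Find maximum:
  max(2, 1, 1, 3, 4, 1) = 4 (vertex 5)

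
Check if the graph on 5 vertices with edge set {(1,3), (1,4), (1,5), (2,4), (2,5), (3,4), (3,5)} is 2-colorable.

Step 1: Attempt 2-coloring using BFS:
  Start at vertex 1, assign color 0
  Color vertex 3 with color 1 (neighbor of 1)
  Color vertex 4 with color 1 (neighbor of 1)
  Color vertex 5 with color 1 (neighbor of 1)

Step 2: Conflict found! Vertices 3 and 4 are adjacent but have the same color.
This means the graph contains an odd cycle.

The graph is NOT bipartite.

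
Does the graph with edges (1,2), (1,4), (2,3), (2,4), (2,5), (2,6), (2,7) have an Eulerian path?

Step 1: Find the degree of each vertex:
  deg(1) = 2
  deg(2) = 6
  deg(3) = 1
  deg(4) = 2
  deg(5) = 1
  deg(6) = 1
  deg(7) = 1

Step 2: Count vertices with odd degree:
  Odd-degree vertices: 3, 5, 6, 7 (4 total)

Step 3: Apply Euler's theorem:
  - Eulerian circuit exists iff graph is connected and all vertices have even degree
  - Eulerian path exists iff graph is connected and has 0 or 2 odd-degree vertices

Graph has 4 odd-degree vertices (need 0 or 2).
Neither Eulerian path nor Eulerian circuit exists.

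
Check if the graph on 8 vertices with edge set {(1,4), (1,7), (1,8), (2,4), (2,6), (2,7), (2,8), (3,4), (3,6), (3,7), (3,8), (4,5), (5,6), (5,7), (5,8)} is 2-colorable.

Step 1: Attempt 2-coloring using BFS:
  Start at vertex 1, assign color 0
  Color vertex 4 with color 1 (neighbor of 1)
  Color vertex 7 with color 1 (neighbor of 1)
  Color vertex 8 with color 1 (neighbor of 1)
  Color vertex 2 with color 0 (neighbor of 4)
  Color vertex 3 with color 0 (neighbor of 4)
  Color vertex 5 with color 0 (neighbor of 4)
  Color vertex 6 with color 1 (neighbor of 2)

Step 2: 2-coloring succeeded. No conflicts found.
  Set A (color 0): {1, 2, 3, 5}
  Set B (color 1): {4, 6, 7, 8}

The graph is bipartite with partition {1, 2, 3, 5}, {4, 6, 7, 8}.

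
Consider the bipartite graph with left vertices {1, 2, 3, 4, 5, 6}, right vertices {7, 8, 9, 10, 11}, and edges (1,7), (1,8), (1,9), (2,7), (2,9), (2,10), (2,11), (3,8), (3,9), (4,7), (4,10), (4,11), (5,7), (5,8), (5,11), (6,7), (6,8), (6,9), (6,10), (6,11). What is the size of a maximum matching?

Step 1: List the neighbors of each left vertex:
  1: 7, 8, 9
  2: 7, 9, 10, 11
  3: 8, 9
  4: 7, 10, 11
  5: 7, 8, 11
  6: 7, 8, 9, 10, 11

Step 2: Greedily match left vertices, then look for augmenting paths:
  Match 1 -- 7
  Match 2 -- 9
  Match 3 -- 8
  Match 4 -- 10
  Match 5 -- 11
  No augmenting path remains.

Step 3: Verify this is maximum:
  Matching size 5 = min(|L|, |R|) = min(6, 5), which is an upper bound, so this matching is maximum.

Maximum matching: {(1,7), (2,9), (3,8), (4,10), (5,11)}
Size: 5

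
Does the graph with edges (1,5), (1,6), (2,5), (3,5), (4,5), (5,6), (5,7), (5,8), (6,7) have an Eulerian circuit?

Step 1: Find the degree of each vertex:
  deg(1) = 2
  deg(2) = 1
  deg(3) = 1
  deg(4) = 1
  deg(5) = 7
  deg(6) = 3
  deg(7) = 2
  deg(8) = 1

Step 2: Count vertices with odd degree:
  Odd-degree vertices: 2, 3, 4, 5, 6, 8 (6 total)

Step 3: Apply Euler's theorem:
  - Eulerian circuit exists iff graph is connected and all vertices have even degree
  - Eulerian path exists iff graph is connected and has 0 or 2 odd-degree vertices

Graph has 6 odd-degree vertices (need 0 or 2).
Neither Eulerian path nor Eulerian circuit exists.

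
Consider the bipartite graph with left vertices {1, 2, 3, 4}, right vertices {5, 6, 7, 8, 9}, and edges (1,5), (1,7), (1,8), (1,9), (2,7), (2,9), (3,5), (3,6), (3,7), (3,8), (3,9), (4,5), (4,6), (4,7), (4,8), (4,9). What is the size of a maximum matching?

Step 1: List the neighbors of each left vertex:
  1: 5, 7, 8, 9
  2: 7, 9
  3: 5, 6, 7, 8, 9
  4: 5, 6, 7, 8, 9

Step 2: Greedily match left vertices, then look for augmenting paths:
  Match 1 -- 5
  Match 2 -- 7
  Match 3 -- 6
  Match 4 -- 8
  No augmenting path remains.

Step 3: Verify this is maximum:
  Matching size 4 = min(|L|, |R|) = min(4, 5), which is an upper bound, so this matching is maximum.

Maximum matching: {(1,5), (2,7), (3,6), (4,8)}
Size: 4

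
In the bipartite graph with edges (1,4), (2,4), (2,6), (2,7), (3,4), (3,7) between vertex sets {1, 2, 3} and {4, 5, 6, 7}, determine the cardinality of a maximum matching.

Step 1: List the neighbors of each left vertex:
  1: 4
  2: 4, 6, 7
  3: 4, 7

Step 2: Greedily match left vertices, then look for augmenting paths:
  Match 1 -- 4
  Match 2 -- 6
  Match 3 -- 7
  No augmenting path remains.

Step 3: Verify this is maximum:
  Matching size 3 = min(|L|, |R|) = min(3, 4), which is an upper bound, so this matching is maximum.

Maximum matching: {(1,4), (2,6), (3,7)}
Size: 3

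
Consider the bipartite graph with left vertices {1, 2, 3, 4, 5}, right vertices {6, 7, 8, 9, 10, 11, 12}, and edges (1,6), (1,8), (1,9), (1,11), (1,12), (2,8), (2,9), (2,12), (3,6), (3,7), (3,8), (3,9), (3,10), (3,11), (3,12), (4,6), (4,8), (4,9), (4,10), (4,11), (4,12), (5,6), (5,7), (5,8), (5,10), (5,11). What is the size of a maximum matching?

Step 1: List the neighbors of each left vertex:
  1: 6, 8, 9, 11, 12
  2: 8, 9, 12
  3: 6, 7, 8, 9, 10, 11, 12
  4: 6, 8, 9, 10, 11, 12
  5: 6, 7, 8, 10, 11

Step 2: Greedily match left vertices, then look for augmenting paths:
  Match 1 -- 6
  Match 2 -- 8
  Match 3 -- 7
  Match 4 -- 9
  Match 5 -- 10
  No augmenting path remains.

Step 3: Verify this is maximum:
  Matching size 5 = min(|L|, |R|) = min(5, 7), which is an upper bound, so this matching is maximum.

Maximum matching: {(1,6), (2,8), (3,7), (4,9), (5,10)}
Size: 5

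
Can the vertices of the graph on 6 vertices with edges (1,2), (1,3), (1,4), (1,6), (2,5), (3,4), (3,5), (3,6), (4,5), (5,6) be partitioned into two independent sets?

Step 1: Attempt 2-coloring using BFS:
  Start at vertex 1, assign color 0
  Color vertex 2 with color 1 (neighbor of 1)
  Color vertex 3 with color 1 (neighbor of 1)
  Color vertex 4 with color 1 (neighbor of 1)
  Color vertex 6 with color 1 (neighbor of 1)
  Color vertex 5 with color 0 (neighbor of 2)

Step 2: Conflict found! Vertices 3 and 4 are adjacent but have the same color.
This means the graph contains an odd cycle.

The graph is NOT bipartite.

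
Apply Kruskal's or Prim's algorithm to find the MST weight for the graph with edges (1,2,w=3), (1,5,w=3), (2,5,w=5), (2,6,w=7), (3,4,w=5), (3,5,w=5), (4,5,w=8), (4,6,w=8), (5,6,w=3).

Apply Kruskal's algorithm (sort edges by weight, add if no cycle):

Sorted edges by weight:
  (1,5) w=3
  (1,2) w=3
  (5,6) w=3
  (2,5) w=5
  (3,5) w=5
  (3,4) w=5
  (2,6) w=7
  (4,5) w=8
  (4,6) w=8

Add edge (1,5) w=3 -- no cycle. Running total: 3
Add edge (1,2) w=3 -- no cycle. Running total: 6
Add edge (5,6) w=3 -- no cycle. Running total: 9
Skip edge (2,5) w=5 -- would create cycle
Add edge (3,5) w=5 -- no cycle. Running total: 14
Add edge (3,4) w=5 -- no cycle. Running total: 19

MST edges: (1,5,w=3), (1,2,w=3), (5,6,w=3), (3,5,w=5), (3,4,w=5)
Total MST weight: 3 + 3 + 3 + 5 + 5 = 19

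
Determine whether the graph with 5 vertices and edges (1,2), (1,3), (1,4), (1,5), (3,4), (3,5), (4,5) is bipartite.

Step 1: Attempt 2-coloring using BFS:
  Start at vertex 1, assign color 0
  Color vertex 2 with color 1 (neighbor of 1)
  Color vertex 3 with color 1 (neighbor of 1)
  Color vertex 4 with color 1 (neighbor of 1)
  Color vertex 5 with color 1 (neighbor of 1)

Step 2: Conflict found! Vertices 3 and 4 are adjacent but have the same color.
This means the graph contains an odd cycle.

The graph is NOT bipartite.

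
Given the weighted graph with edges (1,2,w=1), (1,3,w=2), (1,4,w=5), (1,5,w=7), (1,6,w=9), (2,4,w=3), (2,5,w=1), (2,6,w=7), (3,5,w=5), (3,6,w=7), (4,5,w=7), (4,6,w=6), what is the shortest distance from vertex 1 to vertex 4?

Step 1: Build adjacency list with weights:
  1: 2(w=1), 3(w=2), 4(w=5), 5(w=7), 6(w=9)
  2: 1(w=1), 4(w=3), 5(w=1), 6(w=7)
  3: 1(w=2), 5(w=5), 6(w=7)
  4: 1(w=5), 2(w=3), 5(w=7), 6(w=6)
  5: 1(w=7), 2(w=1), 3(w=5), 4(w=7)
  6: 1(w=9), 2(w=7), 3(w=7), 4(w=6)

Step 2: Apply Dijkstra's algorithm from vertex 1:
  Visit vertex 1 (distance=0)
    Update dist[2] = 1
    Update dist[3] = 2
    Update dist[4] = 5
    Update dist[5] = 7
    Update dist[6] = 9
  Visit vertex 2 (distance=1)
    Update dist[4] = 4
    Update dist[5] = 2
    Update dist[6] = 8
  Visit vertex 3 (distance=2)
  Visit vertex 5 (distance=2)
  Visit vertex 4 (distance=4)

Step 3: Shortest path: 1 -> 2 -> 4
Total weight: 1 + 3 = 4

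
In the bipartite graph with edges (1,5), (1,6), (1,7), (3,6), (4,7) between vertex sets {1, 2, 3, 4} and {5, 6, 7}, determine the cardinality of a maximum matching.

Step 1: List the neighbors of each left vertex:
  1: 5, 6, 7
  2: (none)
  3: 6
  4: 7

Step 2: Greedily match left vertices, then look for augmenting paths:
  Match 1 -- 5
  Match 3 -- 6
  Match 4 -- 7
  No augmenting path remains.

Step 3: Verify this is maximum:
  Matching size 3 = min(|L|, |R|) = min(4, 3), which is an upper bound, so this matching is maximum.

Maximum matching: {(1,5), (3,6), (4,7)}
Size: 3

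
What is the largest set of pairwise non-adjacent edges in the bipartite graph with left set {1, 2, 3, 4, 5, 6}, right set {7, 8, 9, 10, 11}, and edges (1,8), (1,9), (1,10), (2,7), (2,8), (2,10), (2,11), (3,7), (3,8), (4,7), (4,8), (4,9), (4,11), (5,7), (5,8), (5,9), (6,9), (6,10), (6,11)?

Step 1: List the neighbors of each left vertex:
  1: 8, 9, 10
  2: 7, 8, 10, 11
  3: 7, 8
  4: 7, 8, 9, 11
  5: 7, 8, 9
  6: 9, 10, 11

Step 2: Greedily match left vertices, then look for augmenting paths:
  Match 1 -- 8
  Match 2 -- 11
  Match 3 -- 7
  Match 4 -- 9
  Match 6 -- 10
  No augmenting path remains.

Step 3: Verify this is maximum:
  Matching size 5 = min(|L|, |R|) = min(6, 5), which is an upper bound, so this matching is maximum.

Maximum matching: {(1,8), (2,11), (3,7), (4,9), (6,10)}
Size: 5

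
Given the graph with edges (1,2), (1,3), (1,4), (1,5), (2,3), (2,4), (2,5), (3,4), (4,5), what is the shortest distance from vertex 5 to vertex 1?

Step 1: Build adjacency list:
  1: 2, 3, 4, 5
  2: 1, 3, 4, 5
  3: 1, 2, 4
  4: 1, 2, 3, 5
  5: 1, 2, 4

Step 2: BFS from vertex 5 to find shortest path to 1:
  vertex 1 reached at distance 1

Step 3: Shortest path: 5 -> 1
Path length: 1 edge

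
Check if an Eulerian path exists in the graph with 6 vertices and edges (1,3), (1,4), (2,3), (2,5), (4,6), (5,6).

Step 1: Find the degree of each vertex:
  deg(1) = 2
  deg(2) = 2
  deg(3) = 2
  deg(4) = 2
  deg(5) = 2
  deg(6) = 2

Step 2: Count vertices with odd degree:
  All vertices have even degree (0 odd-degree vertices)

Step 3: Apply Euler's theorem:
  - Eulerian circuit exists iff graph is connected and all vertices have even degree
  - Eulerian path exists iff graph is connected and has 0 or 2 odd-degree vertices

Graph is connected with 0 odd-degree vertices.
Both Eulerian circuit and Eulerian path exist.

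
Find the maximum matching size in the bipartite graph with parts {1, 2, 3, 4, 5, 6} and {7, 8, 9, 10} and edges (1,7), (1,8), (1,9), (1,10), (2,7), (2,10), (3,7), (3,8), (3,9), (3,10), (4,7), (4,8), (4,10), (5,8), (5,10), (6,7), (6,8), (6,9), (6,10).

Step 1: List the neighbors of each left vertex:
  1: 7, 8, 9, 10
  2: 7, 10
  3: 7, 8, 9, 10
  4: 7, 8, 10
  5: 8, 10
  6: 7, 8, 9, 10

Step 2: Greedily match left vertices, then look for augmenting paths:
  Match 1 -- 7
  Match 2 -- 10
  Match 3 -- 8
  Match 6 -- 9
  No augmenting path remains.

Step 3: Verify this is maximum:
  Matching size 4 = min(|L|, |R|) = min(6, 4), which is an upper bound, so this matching is maximum.

Maximum matching: {(1,7), (2,10), (3,8), (6,9)}
Size: 4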